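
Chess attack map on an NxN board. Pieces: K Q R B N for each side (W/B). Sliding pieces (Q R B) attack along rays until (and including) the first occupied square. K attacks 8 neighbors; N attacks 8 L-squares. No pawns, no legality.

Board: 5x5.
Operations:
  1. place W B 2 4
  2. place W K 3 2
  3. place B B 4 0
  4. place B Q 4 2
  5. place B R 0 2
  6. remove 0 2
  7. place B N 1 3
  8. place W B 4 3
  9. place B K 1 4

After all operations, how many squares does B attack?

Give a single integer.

Op 1: place WB@(2,4)
Op 2: place WK@(3,2)
Op 3: place BB@(4,0)
Op 4: place BQ@(4,2)
Op 5: place BR@(0,2)
Op 6: remove (0,2)
Op 7: place BN@(1,3)
Op 8: place WB@(4,3)
Op 9: place BK@(1,4)
Per-piece attacks for B:
  BN@(1,3): attacks (3,4) (2,1) (3,2) (0,1)
  BK@(1,4): attacks (1,3) (2,4) (0,4) (2,3) (0,3)
  BB@(4,0): attacks (3,1) (2,2) (1,3) [ray(-1,1) blocked at (1,3)]
  BQ@(4,2): attacks (4,3) (4,1) (4,0) (3,2) (3,3) (2,4) (3,1) (2,0) [ray(0,1) blocked at (4,3); ray(0,-1) blocked at (4,0); ray(-1,0) blocked at (3,2); ray(-1,1) blocked at (2,4)]
Union (16 distinct): (0,1) (0,3) (0,4) (1,3) (2,0) (2,1) (2,2) (2,3) (2,4) (3,1) (3,2) (3,3) (3,4) (4,0) (4,1) (4,3)

Answer: 16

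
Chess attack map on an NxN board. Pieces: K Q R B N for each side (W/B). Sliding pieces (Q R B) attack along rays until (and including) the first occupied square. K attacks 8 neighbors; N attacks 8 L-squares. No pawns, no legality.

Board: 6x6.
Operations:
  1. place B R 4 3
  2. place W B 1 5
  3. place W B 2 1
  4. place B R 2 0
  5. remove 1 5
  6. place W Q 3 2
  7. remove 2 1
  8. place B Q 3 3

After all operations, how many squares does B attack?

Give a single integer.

Answer: 26

Derivation:
Op 1: place BR@(4,3)
Op 2: place WB@(1,5)
Op 3: place WB@(2,1)
Op 4: place BR@(2,0)
Op 5: remove (1,5)
Op 6: place WQ@(3,2)
Op 7: remove (2,1)
Op 8: place BQ@(3,3)
Per-piece attacks for B:
  BR@(2,0): attacks (2,1) (2,2) (2,3) (2,4) (2,5) (3,0) (4,0) (5,0) (1,0) (0,0)
  BQ@(3,3): attacks (3,4) (3,5) (3,2) (4,3) (2,3) (1,3) (0,3) (4,4) (5,5) (4,2) (5,1) (2,4) (1,5) (2,2) (1,1) (0,0) [ray(0,-1) blocked at (3,2); ray(1,0) blocked at (4,3)]
  BR@(4,3): attacks (4,4) (4,5) (4,2) (4,1) (4,0) (5,3) (3,3) [ray(-1,0) blocked at (3,3)]
Union (26 distinct): (0,0) (0,3) (1,0) (1,1) (1,3) (1,5) (2,1) (2,2) (2,3) (2,4) (2,5) (3,0) (3,2) (3,3) (3,4) (3,5) (4,0) (4,1) (4,2) (4,3) (4,4) (4,5) (5,0) (5,1) (5,3) (5,5)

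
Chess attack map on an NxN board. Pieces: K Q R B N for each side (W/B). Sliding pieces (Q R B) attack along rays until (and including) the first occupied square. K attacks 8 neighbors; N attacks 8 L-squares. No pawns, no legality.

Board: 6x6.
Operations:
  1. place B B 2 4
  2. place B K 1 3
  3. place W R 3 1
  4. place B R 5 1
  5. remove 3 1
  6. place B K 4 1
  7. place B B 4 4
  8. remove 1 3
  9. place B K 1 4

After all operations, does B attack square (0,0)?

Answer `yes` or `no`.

Answer: yes

Derivation:
Op 1: place BB@(2,4)
Op 2: place BK@(1,3)
Op 3: place WR@(3,1)
Op 4: place BR@(5,1)
Op 5: remove (3,1)
Op 6: place BK@(4,1)
Op 7: place BB@(4,4)
Op 8: remove (1,3)
Op 9: place BK@(1,4)
Per-piece attacks for B:
  BK@(1,4): attacks (1,5) (1,3) (2,4) (0,4) (2,5) (2,3) (0,5) (0,3)
  BB@(2,4): attacks (3,5) (3,3) (4,2) (5,1) (1,5) (1,3) (0,2) [ray(1,-1) blocked at (5,1)]
  BK@(4,1): attacks (4,2) (4,0) (5,1) (3,1) (5,2) (5,0) (3,2) (3,0)
  BB@(4,4): attacks (5,5) (5,3) (3,5) (3,3) (2,2) (1,1) (0,0)
  BR@(5,1): attacks (5,2) (5,3) (5,4) (5,5) (5,0) (4,1) [ray(-1,0) blocked at (4,1)]
B attacks (0,0): yes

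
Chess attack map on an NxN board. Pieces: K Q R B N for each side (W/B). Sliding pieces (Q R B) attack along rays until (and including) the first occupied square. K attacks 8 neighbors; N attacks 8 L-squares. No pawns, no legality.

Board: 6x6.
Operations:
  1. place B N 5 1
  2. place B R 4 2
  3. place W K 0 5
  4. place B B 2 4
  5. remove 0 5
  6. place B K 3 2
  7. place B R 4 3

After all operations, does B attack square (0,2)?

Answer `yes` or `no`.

Answer: yes

Derivation:
Op 1: place BN@(5,1)
Op 2: place BR@(4,2)
Op 3: place WK@(0,5)
Op 4: place BB@(2,4)
Op 5: remove (0,5)
Op 6: place BK@(3,2)
Op 7: place BR@(4,3)
Per-piece attacks for B:
  BB@(2,4): attacks (3,5) (3,3) (4,2) (1,5) (1,3) (0,2) [ray(1,-1) blocked at (4,2)]
  BK@(3,2): attacks (3,3) (3,1) (4,2) (2,2) (4,3) (4,1) (2,3) (2,1)
  BR@(4,2): attacks (4,3) (4,1) (4,0) (5,2) (3,2) [ray(0,1) blocked at (4,3); ray(-1,0) blocked at (3,2)]
  BR@(4,3): attacks (4,4) (4,5) (4,2) (5,3) (3,3) (2,3) (1,3) (0,3) [ray(0,-1) blocked at (4,2)]
  BN@(5,1): attacks (4,3) (3,2) (3,0)
B attacks (0,2): yes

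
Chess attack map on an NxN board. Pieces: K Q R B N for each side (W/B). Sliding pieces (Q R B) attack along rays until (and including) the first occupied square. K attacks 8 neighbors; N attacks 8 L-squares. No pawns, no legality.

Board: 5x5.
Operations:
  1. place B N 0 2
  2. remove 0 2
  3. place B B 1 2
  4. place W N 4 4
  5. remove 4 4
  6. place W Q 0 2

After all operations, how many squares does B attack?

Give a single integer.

Op 1: place BN@(0,2)
Op 2: remove (0,2)
Op 3: place BB@(1,2)
Op 4: place WN@(4,4)
Op 5: remove (4,4)
Op 6: place WQ@(0,2)
Per-piece attacks for B:
  BB@(1,2): attacks (2,3) (3,4) (2,1) (3,0) (0,3) (0,1)
Union (6 distinct): (0,1) (0,3) (2,1) (2,3) (3,0) (3,4)

Answer: 6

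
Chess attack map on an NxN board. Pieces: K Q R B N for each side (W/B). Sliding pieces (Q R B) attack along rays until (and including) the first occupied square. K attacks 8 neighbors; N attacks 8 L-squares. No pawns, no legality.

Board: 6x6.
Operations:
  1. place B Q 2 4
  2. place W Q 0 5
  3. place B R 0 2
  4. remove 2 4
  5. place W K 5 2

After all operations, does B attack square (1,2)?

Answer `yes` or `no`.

Op 1: place BQ@(2,4)
Op 2: place WQ@(0,5)
Op 3: place BR@(0,2)
Op 4: remove (2,4)
Op 5: place WK@(5,2)
Per-piece attacks for B:
  BR@(0,2): attacks (0,3) (0,4) (0,5) (0,1) (0,0) (1,2) (2,2) (3,2) (4,2) (5,2) [ray(0,1) blocked at (0,5); ray(1,0) blocked at (5,2)]
B attacks (1,2): yes

Answer: yes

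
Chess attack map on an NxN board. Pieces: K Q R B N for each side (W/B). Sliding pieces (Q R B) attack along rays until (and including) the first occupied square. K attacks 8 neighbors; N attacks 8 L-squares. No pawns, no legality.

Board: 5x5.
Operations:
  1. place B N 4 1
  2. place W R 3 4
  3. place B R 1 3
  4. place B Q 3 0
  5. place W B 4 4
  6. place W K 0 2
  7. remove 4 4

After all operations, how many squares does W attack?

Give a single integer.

Op 1: place BN@(4,1)
Op 2: place WR@(3,4)
Op 3: place BR@(1,3)
Op 4: place BQ@(3,0)
Op 5: place WB@(4,4)
Op 6: place WK@(0,2)
Op 7: remove (4,4)
Per-piece attacks for W:
  WK@(0,2): attacks (0,3) (0,1) (1,2) (1,3) (1,1)
  WR@(3,4): attacks (3,3) (3,2) (3,1) (3,0) (4,4) (2,4) (1,4) (0,4) [ray(0,-1) blocked at (3,0)]
Union (13 distinct): (0,1) (0,3) (0,4) (1,1) (1,2) (1,3) (1,4) (2,4) (3,0) (3,1) (3,2) (3,3) (4,4)

Answer: 13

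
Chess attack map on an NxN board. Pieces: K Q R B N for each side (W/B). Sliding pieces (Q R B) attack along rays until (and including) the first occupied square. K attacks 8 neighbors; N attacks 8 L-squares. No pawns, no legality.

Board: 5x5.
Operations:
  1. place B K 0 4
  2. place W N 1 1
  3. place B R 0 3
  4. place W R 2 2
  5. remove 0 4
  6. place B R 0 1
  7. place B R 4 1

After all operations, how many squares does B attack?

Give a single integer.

Answer: 15

Derivation:
Op 1: place BK@(0,4)
Op 2: place WN@(1,1)
Op 3: place BR@(0,3)
Op 4: place WR@(2,2)
Op 5: remove (0,4)
Op 6: place BR@(0,1)
Op 7: place BR@(4,1)
Per-piece attacks for B:
  BR@(0,1): attacks (0,2) (0,3) (0,0) (1,1) [ray(0,1) blocked at (0,3); ray(1,0) blocked at (1,1)]
  BR@(0,3): attacks (0,4) (0,2) (0,1) (1,3) (2,3) (3,3) (4,3) [ray(0,-1) blocked at (0,1)]
  BR@(4,1): attacks (4,2) (4,3) (4,4) (4,0) (3,1) (2,1) (1,1) [ray(-1,0) blocked at (1,1)]
Union (15 distinct): (0,0) (0,1) (0,2) (0,3) (0,4) (1,1) (1,3) (2,1) (2,3) (3,1) (3,3) (4,0) (4,2) (4,3) (4,4)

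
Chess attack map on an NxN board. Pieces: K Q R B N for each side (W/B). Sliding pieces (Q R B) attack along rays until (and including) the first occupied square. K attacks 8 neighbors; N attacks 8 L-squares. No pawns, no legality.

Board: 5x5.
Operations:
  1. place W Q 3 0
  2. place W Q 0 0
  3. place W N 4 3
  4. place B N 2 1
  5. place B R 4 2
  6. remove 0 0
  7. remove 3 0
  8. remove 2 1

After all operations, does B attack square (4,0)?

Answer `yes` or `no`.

Op 1: place WQ@(3,0)
Op 2: place WQ@(0,0)
Op 3: place WN@(4,3)
Op 4: place BN@(2,1)
Op 5: place BR@(4,2)
Op 6: remove (0,0)
Op 7: remove (3,0)
Op 8: remove (2,1)
Per-piece attacks for B:
  BR@(4,2): attacks (4,3) (4,1) (4,0) (3,2) (2,2) (1,2) (0,2) [ray(0,1) blocked at (4,3)]
B attacks (4,0): yes

Answer: yes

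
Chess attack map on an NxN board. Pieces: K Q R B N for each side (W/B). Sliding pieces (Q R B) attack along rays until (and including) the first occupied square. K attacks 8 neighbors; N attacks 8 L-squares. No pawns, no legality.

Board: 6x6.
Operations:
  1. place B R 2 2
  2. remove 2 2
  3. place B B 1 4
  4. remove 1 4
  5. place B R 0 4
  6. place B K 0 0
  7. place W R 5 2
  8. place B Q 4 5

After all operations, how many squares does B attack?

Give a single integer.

Answer: 22

Derivation:
Op 1: place BR@(2,2)
Op 2: remove (2,2)
Op 3: place BB@(1,4)
Op 4: remove (1,4)
Op 5: place BR@(0,4)
Op 6: place BK@(0,0)
Op 7: place WR@(5,2)
Op 8: place BQ@(4,5)
Per-piece attacks for B:
  BK@(0,0): attacks (0,1) (1,0) (1,1)
  BR@(0,4): attacks (0,5) (0,3) (0,2) (0,1) (0,0) (1,4) (2,4) (3,4) (4,4) (5,4) [ray(0,-1) blocked at (0,0)]
  BQ@(4,5): attacks (4,4) (4,3) (4,2) (4,1) (4,0) (5,5) (3,5) (2,5) (1,5) (0,5) (5,4) (3,4) (2,3) (1,2) (0,1)
Union (22 distinct): (0,0) (0,1) (0,2) (0,3) (0,5) (1,0) (1,1) (1,2) (1,4) (1,5) (2,3) (2,4) (2,5) (3,4) (3,5) (4,0) (4,1) (4,2) (4,3) (4,4) (5,4) (5,5)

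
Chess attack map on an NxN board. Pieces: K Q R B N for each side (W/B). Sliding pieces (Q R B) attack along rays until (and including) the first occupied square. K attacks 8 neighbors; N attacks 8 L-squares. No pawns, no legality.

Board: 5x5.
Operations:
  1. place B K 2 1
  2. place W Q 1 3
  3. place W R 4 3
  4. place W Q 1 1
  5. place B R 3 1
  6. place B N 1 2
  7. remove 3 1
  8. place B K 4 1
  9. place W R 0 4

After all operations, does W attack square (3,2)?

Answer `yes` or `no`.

Op 1: place BK@(2,1)
Op 2: place WQ@(1,3)
Op 3: place WR@(4,3)
Op 4: place WQ@(1,1)
Op 5: place BR@(3,1)
Op 6: place BN@(1,2)
Op 7: remove (3,1)
Op 8: place BK@(4,1)
Op 9: place WR@(0,4)
Per-piece attacks for W:
  WR@(0,4): attacks (0,3) (0,2) (0,1) (0,0) (1,4) (2,4) (3,4) (4,4)
  WQ@(1,1): attacks (1,2) (1,0) (2,1) (0,1) (2,2) (3,3) (4,4) (2,0) (0,2) (0,0) [ray(0,1) blocked at (1,2); ray(1,0) blocked at (2,1)]
  WQ@(1,3): attacks (1,4) (1,2) (2,3) (3,3) (4,3) (0,3) (2,4) (2,2) (3,1) (4,0) (0,4) (0,2) [ray(0,-1) blocked at (1,2); ray(1,0) blocked at (4,3); ray(-1,1) blocked at (0,4)]
  WR@(4,3): attacks (4,4) (4,2) (4,1) (3,3) (2,3) (1,3) [ray(0,-1) blocked at (4,1); ray(-1,0) blocked at (1,3)]
W attacks (3,2): no

Answer: no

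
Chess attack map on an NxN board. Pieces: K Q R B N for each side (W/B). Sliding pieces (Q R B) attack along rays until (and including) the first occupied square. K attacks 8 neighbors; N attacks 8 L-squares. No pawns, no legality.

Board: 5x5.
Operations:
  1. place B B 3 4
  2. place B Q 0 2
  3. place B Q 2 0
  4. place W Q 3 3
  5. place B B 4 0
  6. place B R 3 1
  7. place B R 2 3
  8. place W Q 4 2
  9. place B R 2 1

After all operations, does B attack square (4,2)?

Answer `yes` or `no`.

Op 1: place BB@(3,4)
Op 2: place BQ@(0,2)
Op 3: place BQ@(2,0)
Op 4: place WQ@(3,3)
Op 5: place BB@(4,0)
Op 6: place BR@(3,1)
Op 7: place BR@(2,3)
Op 8: place WQ@(4,2)
Op 9: place BR@(2,1)
Per-piece attacks for B:
  BQ@(0,2): attacks (0,3) (0,4) (0,1) (0,0) (1,2) (2,2) (3,2) (4,2) (1,3) (2,4) (1,1) (2,0) [ray(1,0) blocked at (4,2); ray(1,-1) blocked at (2,0)]
  BQ@(2,0): attacks (2,1) (3,0) (4,0) (1,0) (0,0) (3,1) (1,1) (0,2) [ray(0,1) blocked at (2,1); ray(1,0) blocked at (4,0); ray(1,1) blocked at (3,1); ray(-1,1) blocked at (0,2)]
  BR@(2,1): attacks (2,2) (2,3) (2,0) (3,1) (1,1) (0,1) [ray(0,1) blocked at (2,3); ray(0,-1) blocked at (2,0); ray(1,0) blocked at (3,1)]
  BR@(2,3): attacks (2,4) (2,2) (2,1) (3,3) (1,3) (0,3) [ray(0,-1) blocked at (2,1); ray(1,0) blocked at (3,3)]
  BR@(3,1): attacks (3,2) (3,3) (3,0) (4,1) (2,1) [ray(0,1) blocked at (3,3); ray(-1,0) blocked at (2,1)]
  BB@(3,4): attacks (4,3) (2,3) [ray(-1,-1) blocked at (2,3)]
  BB@(4,0): attacks (3,1) [ray(-1,1) blocked at (3,1)]
B attacks (4,2): yes

Answer: yes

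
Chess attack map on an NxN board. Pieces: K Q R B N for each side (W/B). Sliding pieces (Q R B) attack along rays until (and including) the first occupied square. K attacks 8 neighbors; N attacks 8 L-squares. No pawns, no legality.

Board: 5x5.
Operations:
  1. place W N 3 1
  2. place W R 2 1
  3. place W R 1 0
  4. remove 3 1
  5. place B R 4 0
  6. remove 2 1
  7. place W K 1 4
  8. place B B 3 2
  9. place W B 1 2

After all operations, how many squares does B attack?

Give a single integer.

Op 1: place WN@(3,1)
Op 2: place WR@(2,1)
Op 3: place WR@(1,0)
Op 4: remove (3,1)
Op 5: place BR@(4,0)
Op 6: remove (2,1)
Op 7: place WK@(1,4)
Op 8: place BB@(3,2)
Op 9: place WB@(1,2)
Per-piece attacks for B:
  BB@(3,2): attacks (4,3) (4,1) (2,3) (1,4) (2,1) (1,0) [ray(-1,1) blocked at (1,4); ray(-1,-1) blocked at (1,0)]
  BR@(4,0): attacks (4,1) (4,2) (4,3) (4,4) (3,0) (2,0) (1,0) [ray(-1,0) blocked at (1,0)]
Union (10 distinct): (1,0) (1,4) (2,0) (2,1) (2,3) (3,0) (4,1) (4,2) (4,3) (4,4)

Answer: 10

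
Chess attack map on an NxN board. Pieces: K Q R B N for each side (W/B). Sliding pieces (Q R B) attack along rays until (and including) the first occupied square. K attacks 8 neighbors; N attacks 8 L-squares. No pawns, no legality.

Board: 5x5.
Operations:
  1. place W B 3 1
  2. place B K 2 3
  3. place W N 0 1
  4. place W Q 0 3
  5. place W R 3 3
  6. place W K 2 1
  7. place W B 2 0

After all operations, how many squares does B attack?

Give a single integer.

Op 1: place WB@(3,1)
Op 2: place BK@(2,3)
Op 3: place WN@(0,1)
Op 4: place WQ@(0,3)
Op 5: place WR@(3,3)
Op 6: place WK@(2,1)
Op 7: place WB@(2,0)
Per-piece attacks for B:
  BK@(2,3): attacks (2,4) (2,2) (3,3) (1,3) (3,4) (3,2) (1,4) (1,2)
Union (8 distinct): (1,2) (1,3) (1,4) (2,2) (2,4) (3,2) (3,3) (3,4)

Answer: 8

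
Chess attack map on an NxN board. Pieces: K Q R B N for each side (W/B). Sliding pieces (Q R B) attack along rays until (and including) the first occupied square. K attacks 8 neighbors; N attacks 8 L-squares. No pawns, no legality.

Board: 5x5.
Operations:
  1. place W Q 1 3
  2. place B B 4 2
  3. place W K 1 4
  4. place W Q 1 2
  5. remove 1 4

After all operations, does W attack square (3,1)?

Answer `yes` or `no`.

Answer: yes

Derivation:
Op 1: place WQ@(1,3)
Op 2: place BB@(4,2)
Op 3: place WK@(1,4)
Op 4: place WQ@(1,2)
Op 5: remove (1,4)
Per-piece attacks for W:
  WQ@(1,2): attacks (1,3) (1,1) (1,0) (2,2) (3,2) (4,2) (0,2) (2,3) (3,4) (2,1) (3,0) (0,3) (0,1) [ray(0,1) blocked at (1,3); ray(1,0) blocked at (4,2)]
  WQ@(1,3): attacks (1,4) (1,2) (2,3) (3,3) (4,3) (0,3) (2,4) (2,2) (3,1) (4,0) (0,4) (0,2) [ray(0,-1) blocked at (1,2)]
W attacks (3,1): yes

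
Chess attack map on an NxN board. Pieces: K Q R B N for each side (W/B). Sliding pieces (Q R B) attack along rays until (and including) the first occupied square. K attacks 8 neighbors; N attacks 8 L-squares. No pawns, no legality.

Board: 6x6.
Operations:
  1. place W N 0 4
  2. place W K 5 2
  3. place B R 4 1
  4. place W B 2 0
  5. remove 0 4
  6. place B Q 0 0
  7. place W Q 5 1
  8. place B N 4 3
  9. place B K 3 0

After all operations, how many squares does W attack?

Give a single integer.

Answer: 14

Derivation:
Op 1: place WN@(0,4)
Op 2: place WK@(5,2)
Op 3: place BR@(4,1)
Op 4: place WB@(2,0)
Op 5: remove (0,4)
Op 6: place BQ@(0,0)
Op 7: place WQ@(5,1)
Op 8: place BN@(4,3)
Op 9: place BK@(3,0)
Per-piece attacks for W:
  WB@(2,0): attacks (3,1) (4,2) (5,3) (1,1) (0,2)
  WQ@(5,1): attacks (5,2) (5,0) (4,1) (4,2) (3,3) (2,4) (1,5) (4,0) [ray(0,1) blocked at (5,2); ray(-1,0) blocked at (4,1)]
  WK@(5,2): attacks (5,3) (5,1) (4,2) (4,3) (4,1)
Union (14 distinct): (0,2) (1,1) (1,5) (2,4) (3,1) (3,3) (4,0) (4,1) (4,2) (4,3) (5,0) (5,1) (5,2) (5,3)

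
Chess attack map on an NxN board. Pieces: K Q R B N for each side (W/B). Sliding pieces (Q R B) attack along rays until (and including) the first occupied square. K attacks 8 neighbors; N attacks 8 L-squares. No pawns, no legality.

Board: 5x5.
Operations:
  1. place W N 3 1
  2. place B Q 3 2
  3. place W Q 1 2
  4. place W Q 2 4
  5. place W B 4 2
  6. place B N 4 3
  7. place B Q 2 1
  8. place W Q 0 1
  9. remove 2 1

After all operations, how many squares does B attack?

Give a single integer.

Op 1: place WN@(3,1)
Op 2: place BQ@(3,2)
Op 3: place WQ@(1,2)
Op 4: place WQ@(2,4)
Op 5: place WB@(4,2)
Op 6: place BN@(4,3)
Op 7: place BQ@(2,1)
Op 8: place WQ@(0,1)
Op 9: remove (2,1)
Per-piece attacks for B:
  BQ@(3,2): attacks (3,3) (3,4) (3,1) (4,2) (2,2) (1,2) (4,3) (4,1) (2,3) (1,4) (2,1) (1,0) [ray(0,-1) blocked at (3,1); ray(1,0) blocked at (4,2); ray(-1,0) blocked at (1,2); ray(1,1) blocked at (4,3)]
  BN@(4,3): attacks (2,4) (3,1) (2,2)
Union (13 distinct): (1,0) (1,2) (1,4) (2,1) (2,2) (2,3) (2,4) (3,1) (3,3) (3,4) (4,1) (4,2) (4,3)

Answer: 13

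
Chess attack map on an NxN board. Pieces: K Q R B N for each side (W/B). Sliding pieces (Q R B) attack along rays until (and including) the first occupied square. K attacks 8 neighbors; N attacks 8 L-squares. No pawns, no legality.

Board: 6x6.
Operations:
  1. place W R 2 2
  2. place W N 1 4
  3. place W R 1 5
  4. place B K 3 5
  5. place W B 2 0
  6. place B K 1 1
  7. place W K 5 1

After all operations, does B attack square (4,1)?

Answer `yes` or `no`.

Answer: no

Derivation:
Op 1: place WR@(2,2)
Op 2: place WN@(1,4)
Op 3: place WR@(1,5)
Op 4: place BK@(3,5)
Op 5: place WB@(2,0)
Op 6: place BK@(1,1)
Op 7: place WK@(5,1)
Per-piece attacks for B:
  BK@(1,1): attacks (1,2) (1,0) (2,1) (0,1) (2,2) (2,0) (0,2) (0,0)
  BK@(3,5): attacks (3,4) (4,5) (2,5) (4,4) (2,4)
B attacks (4,1): no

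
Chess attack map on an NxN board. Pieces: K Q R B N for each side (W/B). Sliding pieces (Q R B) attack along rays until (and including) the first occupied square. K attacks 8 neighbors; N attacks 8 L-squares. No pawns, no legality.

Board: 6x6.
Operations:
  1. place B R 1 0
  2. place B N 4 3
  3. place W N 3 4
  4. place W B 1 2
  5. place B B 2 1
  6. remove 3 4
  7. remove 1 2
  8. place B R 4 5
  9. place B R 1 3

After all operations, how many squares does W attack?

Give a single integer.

Answer: 0

Derivation:
Op 1: place BR@(1,0)
Op 2: place BN@(4,3)
Op 3: place WN@(3,4)
Op 4: place WB@(1,2)
Op 5: place BB@(2,1)
Op 6: remove (3,4)
Op 7: remove (1,2)
Op 8: place BR@(4,5)
Op 9: place BR@(1,3)
Per-piece attacks for W:
Union (0 distinct): (none)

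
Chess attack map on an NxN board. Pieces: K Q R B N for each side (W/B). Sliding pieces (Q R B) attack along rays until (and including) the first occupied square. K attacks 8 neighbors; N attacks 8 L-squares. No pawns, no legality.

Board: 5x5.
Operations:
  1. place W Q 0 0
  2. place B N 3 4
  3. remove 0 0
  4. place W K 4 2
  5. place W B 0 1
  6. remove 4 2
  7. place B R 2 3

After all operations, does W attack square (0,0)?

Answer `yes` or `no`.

Answer: no

Derivation:
Op 1: place WQ@(0,0)
Op 2: place BN@(3,4)
Op 3: remove (0,0)
Op 4: place WK@(4,2)
Op 5: place WB@(0,1)
Op 6: remove (4,2)
Op 7: place BR@(2,3)
Per-piece attacks for W:
  WB@(0,1): attacks (1,2) (2,3) (1,0) [ray(1,1) blocked at (2,3)]
W attacks (0,0): no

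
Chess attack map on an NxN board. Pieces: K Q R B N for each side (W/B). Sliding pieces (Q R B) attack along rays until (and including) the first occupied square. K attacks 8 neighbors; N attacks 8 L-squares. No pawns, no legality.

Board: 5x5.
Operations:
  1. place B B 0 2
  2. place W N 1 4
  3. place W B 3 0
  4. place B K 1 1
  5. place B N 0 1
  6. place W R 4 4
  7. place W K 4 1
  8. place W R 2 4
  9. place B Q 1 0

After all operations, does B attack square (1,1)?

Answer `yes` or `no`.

Answer: yes

Derivation:
Op 1: place BB@(0,2)
Op 2: place WN@(1,4)
Op 3: place WB@(3,0)
Op 4: place BK@(1,1)
Op 5: place BN@(0,1)
Op 6: place WR@(4,4)
Op 7: place WK@(4,1)
Op 8: place WR@(2,4)
Op 9: place BQ@(1,0)
Per-piece attacks for B:
  BN@(0,1): attacks (1,3) (2,2) (2,0)
  BB@(0,2): attacks (1,3) (2,4) (1,1) [ray(1,1) blocked at (2,4); ray(1,-1) blocked at (1,1)]
  BQ@(1,0): attacks (1,1) (2,0) (3,0) (0,0) (2,1) (3,2) (4,3) (0,1) [ray(0,1) blocked at (1,1); ray(1,0) blocked at (3,0); ray(-1,1) blocked at (0,1)]
  BK@(1,1): attacks (1,2) (1,0) (2,1) (0,1) (2,2) (2,0) (0,2) (0,0)
B attacks (1,1): yes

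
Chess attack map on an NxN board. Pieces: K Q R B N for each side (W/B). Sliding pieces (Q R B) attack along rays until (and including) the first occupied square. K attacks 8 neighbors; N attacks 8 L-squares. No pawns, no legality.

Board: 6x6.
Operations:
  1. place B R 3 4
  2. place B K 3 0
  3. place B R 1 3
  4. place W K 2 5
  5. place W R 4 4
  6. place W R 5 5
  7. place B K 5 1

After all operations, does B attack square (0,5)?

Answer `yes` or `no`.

Op 1: place BR@(3,4)
Op 2: place BK@(3,0)
Op 3: place BR@(1,3)
Op 4: place WK@(2,5)
Op 5: place WR@(4,4)
Op 6: place WR@(5,5)
Op 7: place BK@(5,1)
Per-piece attacks for B:
  BR@(1,3): attacks (1,4) (1,5) (1,2) (1,1) (1,0) (2,3) (3,3) (4,3) (5,3) (0,3)
  BK@(3,0): attacks (3,1) (4,0) (2,0) (4,1) (2,1)
  BR@(3,4): attacks (3,5) (3,3) (3,2) (3,1) (3,0) (4,4) (2,4) (1,4) (0,4) [ray(0,-1) blocked at (3,0); ray(1,0) blocked at (4,4)]
  BK@(5,1): attacks (5,2) (5,0) (4,1) (4,2) (4,0)
B attacks (0,5): no

Answer: no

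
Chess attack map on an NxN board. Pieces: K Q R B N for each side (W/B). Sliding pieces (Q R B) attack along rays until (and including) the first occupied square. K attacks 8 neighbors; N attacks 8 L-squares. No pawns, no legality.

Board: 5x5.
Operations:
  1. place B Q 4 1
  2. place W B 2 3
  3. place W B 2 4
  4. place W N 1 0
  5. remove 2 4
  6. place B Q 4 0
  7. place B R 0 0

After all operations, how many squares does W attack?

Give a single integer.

Answer: 9

Derivation:
Op 1: place BQ@(4,1)
Op 2: place WB@(2,3)
Op 3: place WB@(2,4)
Op 4: place WN@(1,0)
Op 5: remove (2,4)
Op 6: place BQ@(4,0)
Op 7: place BR@(0,0)
Per-piece attacks for W:
  WN@(1,0): attacks (2,2) (3,1) (0,2)
  WB@(2,3): attacks (3,4) (3,2) (4,1) (1,4) (1,2) (0,1) [ray(1,-1) blocked at (4,1)]
Union (9 distinct): (0,1) (0,2) (1,2) (1,4) (2,2) (3,1) (3,2) (3,4) (4,1)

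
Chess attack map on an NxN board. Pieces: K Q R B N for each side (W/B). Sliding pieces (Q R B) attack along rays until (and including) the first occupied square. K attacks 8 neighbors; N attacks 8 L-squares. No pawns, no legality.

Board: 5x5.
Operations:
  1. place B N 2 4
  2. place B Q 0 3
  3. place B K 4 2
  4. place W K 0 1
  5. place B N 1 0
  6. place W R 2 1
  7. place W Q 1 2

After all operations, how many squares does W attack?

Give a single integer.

Op 1: place BN@(2,4)
Op 2: place BQ@(0,3)
Op 3: place BK@(4,2)
Op 4: place WK@(0,1)
Op 5: place BN@(1,0)
Op 6: place WR@(2,1)
Op 7: place WQ@(1,2)
Per-piece attacks for W:
  WK@(0,1): attacks (0,2) (0,0) (1,1) (1,2) (1,0)
  WQ@(1,2): attacks (1,3) (1,4) (1,1) (1,0) (2,2) (3,2) (4,2) (0,2) (2,3) (3,4) (2,1) (0,3) (0,1) [ray(0,-1) blocked at (1,0); ray(1,0) blocked at (4,2); ray(1,-1) blocked at (2,1); ray(-1,1) blocked at (0,3); ray(-1,-1) blocked at (0,1)]
  WR@(2,1): attacks (2,2) (2,3) (2,4) (2,0) (3,1) (4,1) (1,1) (0,1) [ray(0,1) blocked at (2,4); ray(-1,0) blocked at (0,1)]
Union (19 distinct): (0,0) (0,1) (0,2) (0,3) (1,0) (1,1) (1,2) (1,3) (1,4) (2,0) (2,1) (2,2) (2,3) (2,4) (3,1) (3,2) (3,4) (4,1) (4,2)

Answer: 19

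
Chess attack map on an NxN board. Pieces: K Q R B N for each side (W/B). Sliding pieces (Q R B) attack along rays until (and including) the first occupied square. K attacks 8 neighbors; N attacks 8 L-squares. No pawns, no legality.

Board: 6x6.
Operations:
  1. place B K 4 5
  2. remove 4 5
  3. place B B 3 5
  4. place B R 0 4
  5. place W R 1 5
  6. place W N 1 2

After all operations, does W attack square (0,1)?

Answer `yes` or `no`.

Op 1: place BK@(4,5)
Op 2: remove (4,5)
Op 3: place BB@(3,5)
Op 4: place BR@(0,4)
Op 5: place WR@(1,5)
Op 6: place WN@(1,2)
Per-piece attacks for W:
  WN@(1,2): attacks (2,4) (3,3) (0,4) (2,0) (3,1) (0,0)
  WR@(1,5): attacks (1,4) (1,3) (1,2) (2,5) (3,5) (0,5) [ray(0,-1) blocked at (1,2); ray(1,0) blocked at (3,5)]
W attacks (0,1): no

Answer: no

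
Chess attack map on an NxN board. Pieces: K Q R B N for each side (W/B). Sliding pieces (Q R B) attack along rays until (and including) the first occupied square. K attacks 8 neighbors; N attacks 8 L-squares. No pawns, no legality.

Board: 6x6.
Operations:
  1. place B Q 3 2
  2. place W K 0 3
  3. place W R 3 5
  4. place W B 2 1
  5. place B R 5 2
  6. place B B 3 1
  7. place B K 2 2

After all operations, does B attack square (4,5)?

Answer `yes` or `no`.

Op 1: place BQ@(3,2)
Op 2: place WK@(0,3)
Op 3: place WR@(3,5)
Op 4: place WB@(2,1)
Op 5: place BR@(5,2)
Op 6: place BB@(3,1)
Op 7: place BK@(2,2)
Per-piece attacks for B:
  BK@(2,2): attacks (2,3) (2,1) (3,2) (1,2) (3,3) (3,1) (1,3) (1,1)
  BB@(3,1): attacks (4,2) (5,3) (4,0) (2,2) (2,0) [ray(-1,1) blocked at (2,2)]
  BQ@(3,2): attacks (3,3) (3,4) (3,5) (3,1) (4,2) (5,2) (2,2) (4,3) (5,4) (4,1) (5,0) (2,3) (1,4) (0,5) (2,1) [ray(0,1) blocked at (3,5); ray(0,-1) blocked at (3,1); ray(1,0) blocked at (5,2); ray(-1,0) blocked at (2,2); ray(-1,-1) blocked at (2,1)]
  BR@(5,2): attacks (5,3) (5,4) (5,5) (5,1) (5,0) (4,2) (3,2) [ray(-1,0) blocked at (3,2)]
B attacks (4,5): no

Answer: no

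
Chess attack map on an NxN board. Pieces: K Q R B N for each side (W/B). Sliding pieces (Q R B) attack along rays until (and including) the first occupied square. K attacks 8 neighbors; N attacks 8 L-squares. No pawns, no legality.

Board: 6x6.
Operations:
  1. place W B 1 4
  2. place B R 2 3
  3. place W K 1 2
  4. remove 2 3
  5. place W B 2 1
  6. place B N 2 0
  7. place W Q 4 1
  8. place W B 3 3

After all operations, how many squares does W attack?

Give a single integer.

Op 1: place WB@(1,4)
Op 2: place BR@(2,3)
Op 3: place WK@(1,2)
Op 4: remove (2,3)
Op 5: place WB@(2,1)
Op 6: place BN@(2,0)
Op 7: place WQ@(4,1)
Op 8: place WB@(3,3)
Per-piece attacks for W:
  WK@(1,2): attacks (1,3) (1,1) (2,2) (0,2) (2,3) (2,1) (0,3) (0,1)
  WB@(1,4): attacks (2,5) (2,3) (3,2) (4,1) (0,5) (0,3) [ray(1,-1) blocked at (4,1)]
  WB@(2,1): attacks (3,2) (4,3) (5,4) (3,0) (1,2) (1,0) [ray(-1,1) blocked at (1,2)]
  WB@(3,3): attacks (4,4) (5,5) (4,2) (5,1) (2,4) (1,5) (2,2) (1,1) (0,0)
  WQ@(4,1): attacks (4,2) (4,3) (4,4) (4,5) (4,0) (5,1) (3,1) (2,1) (5,2) (5,0) (3,2) (2,3) (1,4) (3,0) [ray(-1,0) blocked at (2,1); ray(-1,1) blocked at (1,4)]
Union (30 distinct): (0,0) (0,1) (0,2) (0,3) (0,5) (1,0) (1,1) (1,2) (1,3) (1,4) (1,5) (2,1) (2,2) (2,3) (2,4) (2,5) (3,0) (3,1) (3,2) (4,0) (4,1) (4,2) (4,3) (4,4) (4,5) (5,0) (5,1) (5,2) (5,4) (5,5)

Answer: 30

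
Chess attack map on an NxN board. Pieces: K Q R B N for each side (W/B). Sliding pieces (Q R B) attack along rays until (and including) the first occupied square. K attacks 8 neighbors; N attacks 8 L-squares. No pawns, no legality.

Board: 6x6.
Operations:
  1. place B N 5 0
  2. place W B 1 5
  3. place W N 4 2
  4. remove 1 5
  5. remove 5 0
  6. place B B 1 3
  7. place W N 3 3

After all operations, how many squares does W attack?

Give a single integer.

Answer: 12

Derivation:
Op 1: place BN@(5,0)
Op 2: place WB@(1,5)
Op 3: place WN@(4,2)
Op 4: remove (1,5)
Op 5: remove (5,0)
Op 6: place BB@(1,3)
Op 7: place WN@(3,3)
Per-piece attacks for W:
  WN@(3,3): attacks (4,5) (5,4) (2,5) (1,4) (4,1) (5,2) (2,1) (1,2)
  WN@(4,2): attacks (5,4) (3,4) (2,3) (5,0) (3,0) (2,1)
Union (12 distinct): (1,2) (1,4) (2,1) (2,3) (2,5) (3,0) (3,4) (4,1) (4,5) (5,0) (5,2) (5,4)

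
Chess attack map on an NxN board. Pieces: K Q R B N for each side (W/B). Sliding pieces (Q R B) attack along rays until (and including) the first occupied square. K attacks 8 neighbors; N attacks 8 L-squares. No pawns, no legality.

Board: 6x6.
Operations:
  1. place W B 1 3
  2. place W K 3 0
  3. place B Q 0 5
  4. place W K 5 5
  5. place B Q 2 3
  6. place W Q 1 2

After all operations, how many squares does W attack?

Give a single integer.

Op 1: place WB@(1,3)
Op 2: place WK@(3,0)
Op 3: place BQ@(0,5)
Op 4: place WK@(5,5)
Op 5: place BQ@(2,3)
Op 6: place WQ@(1,2)
Per-piece attacks for W:
  WQ@(1,2): attacks (1,3) (1,1) (1,0) (2,2) (3,2) (4,2) (5,2) (0,2) (2,3) (2,1) (3,0) (0,3) (0,1) [ray(0,1) blocked at (1,3); ray(1,1) blocked at (2,3); ray(1,-1) blocked at (3,0)]
  WB@(1,3): attacks (2,4) (3,5) (2,2) (3,1) (4,0) (0,4) (0,2)
  WK@(3,0): attacks (3,1) (4,0) (2,0) (4,1) (2,1)
  WK@(5,5): attacks (5,4) (4,5) (4,4)
Union (23 distinct): (0,1) (0,2) (0,3) (0,4) (1,0) (1,1) (1,3) (2,0) (2,1) (2,2) (2,3) (2,4) (3,0) (3,1) (3,2) (3,5) (4,0) (4,1) (4,2) (4,4) (4,5) (5,2) (5,4)

Answer: 23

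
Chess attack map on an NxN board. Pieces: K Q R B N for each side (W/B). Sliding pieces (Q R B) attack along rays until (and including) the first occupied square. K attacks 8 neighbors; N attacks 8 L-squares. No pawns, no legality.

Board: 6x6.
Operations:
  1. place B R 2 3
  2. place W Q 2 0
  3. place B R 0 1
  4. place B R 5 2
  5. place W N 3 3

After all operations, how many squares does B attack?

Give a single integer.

Op 1: place BR@(2,3)
Op 2: place WQ@(2,0)
Op 3: place BR@(0,1)
Op 4: place BR@(5,2)
Op 5: place WN@(3,3)
Per-piece attacks for B:
  BR@(0,1): attacks (0,2) (0,3) (0,4) (0,5) (0,0) (1,1) (2,1) (3,1) (4,1) (5,1)
  BR@(2,3): attacks (2,4) (2,5) (2,2) (2,1) (2,0) (3,3) (1,3) (0,3) [ray(0,-1) blocked at (2,0); ray(1,0) blocked at (3,3)]
  BR@(5,2): attacks (5,3) (5,4) (5,5) (5,1) (5,0) (4,2) (3,2) (2,2) (1,2) (0,2)
Union (23 distinct): (0,0) (0,2) (0,3) (0,4) (0,5) (1,1) (1,2) (1,3) (2,0) (2,1) (2,2) (2,4) (2,5) (3,1) (3,2) (3,3) (4,1) (4,2) (5,0) (5,1) (5,3) (5,4) (5,5)

Answer: 23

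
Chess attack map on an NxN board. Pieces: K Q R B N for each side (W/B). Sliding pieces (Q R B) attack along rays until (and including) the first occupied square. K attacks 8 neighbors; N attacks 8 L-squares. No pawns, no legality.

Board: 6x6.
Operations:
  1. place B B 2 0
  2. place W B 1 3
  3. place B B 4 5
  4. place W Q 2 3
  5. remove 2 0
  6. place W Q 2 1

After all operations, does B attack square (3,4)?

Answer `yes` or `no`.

Op 1: place BB@(2,0)
Op 2: place WB@(1,3)
Op 3: place BB@(4,5)
Op 4: place WQ@(2,3)
Op 5: remove (2,0)
Op 6: place WQ@(2,1)
Per-piece attacks for B:
  BB@(4,5): attacks (5,4) (3,4) (2,3) [ray(-1,-1) blocked at (2,3)]
B attacks (3,4): yes

Answer: yes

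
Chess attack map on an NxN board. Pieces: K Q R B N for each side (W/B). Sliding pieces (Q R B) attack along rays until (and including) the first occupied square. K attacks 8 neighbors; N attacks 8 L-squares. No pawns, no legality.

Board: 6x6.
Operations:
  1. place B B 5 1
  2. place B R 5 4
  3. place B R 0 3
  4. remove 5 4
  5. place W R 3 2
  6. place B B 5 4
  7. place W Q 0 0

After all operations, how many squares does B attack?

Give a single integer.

Answer: 16

Derivation:
Op 1: place BB@(5,1)
Op 2: place BR@(5,4)
Op 3: place BR@(0,3)
Op 4: remove (5,4)
Op 5: place WR@(3,2)
Op 6: place BB@(5,4)
Op 7: place WQ@(0,0)
Per-piece attacks for B:
  BR@(0,3): attacks (0,4) (0,5) (0,2) (0,1) (0,0) (1,3) (2,3) (3,3) (4,3) (5,3) [ray(0,-1) blocked at (0,0)]
  BB@(5,1): attacks (4,2) (3,3) (2,4) (1,5) (4,0)
  BB@(5,4): attacks (4,5) (4,3) (3,2) [ray(-1,-1) blocked at (3,2)]
Union (16 distinct): (0,0) (0,1) (0,2) (0,4) (0,5) (1,3) (1,5) (2,3) (2,4) (3,2) (3,3) (4,0) (4,2) (4,3) (4,5) (5,3)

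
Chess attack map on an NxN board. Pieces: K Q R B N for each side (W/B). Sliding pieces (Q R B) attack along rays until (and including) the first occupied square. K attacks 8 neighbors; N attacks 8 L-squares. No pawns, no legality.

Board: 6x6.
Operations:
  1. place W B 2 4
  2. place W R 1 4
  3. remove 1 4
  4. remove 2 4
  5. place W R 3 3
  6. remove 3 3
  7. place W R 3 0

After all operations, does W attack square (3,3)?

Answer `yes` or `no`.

Answer: yes

Derivation:
Op 1: place WB@(2,4)
Op 2: place WR@(1,4)
Op 3: remove (1,4)
Op 4: remove (2,4)
Op 5: place WR@(3,3)
Op 6: remove (3,3)
Op 7: place WR@(3,0)
Per-piece attacks for W:
  WR@(3,0): attacks (3,1) (3,2) (3,3) (3,4) (3,5) (4,0) (5,0) (2,0) (1,0) (0,0)
W attacks (3,3): yes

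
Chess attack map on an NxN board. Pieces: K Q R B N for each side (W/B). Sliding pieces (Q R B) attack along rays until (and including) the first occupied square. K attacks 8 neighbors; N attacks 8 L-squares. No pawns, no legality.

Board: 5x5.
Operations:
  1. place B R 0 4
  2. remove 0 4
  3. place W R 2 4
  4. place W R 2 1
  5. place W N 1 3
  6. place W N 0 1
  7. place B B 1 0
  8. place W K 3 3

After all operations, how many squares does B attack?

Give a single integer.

Op 1: place BR@(0,4)
Op 2: remove (0,4)
Op 3: place WR@(2,4)
Op 4: place WR@(2,1)
Op 5: place WN@(1,3)
Op 6: place WN@(0,1)
Op 7: place BB@(1,0)
Op 8: place WK@(3,3)
Per-piece attacks for B:
  BB@(1,0): attacks (2,1) (0,1) [ray(1,1) blocked at (2,1); ray(-1,1) blocked at (0,1)]
Union (2 distinct): (0,1) (2,1)

Answer: 2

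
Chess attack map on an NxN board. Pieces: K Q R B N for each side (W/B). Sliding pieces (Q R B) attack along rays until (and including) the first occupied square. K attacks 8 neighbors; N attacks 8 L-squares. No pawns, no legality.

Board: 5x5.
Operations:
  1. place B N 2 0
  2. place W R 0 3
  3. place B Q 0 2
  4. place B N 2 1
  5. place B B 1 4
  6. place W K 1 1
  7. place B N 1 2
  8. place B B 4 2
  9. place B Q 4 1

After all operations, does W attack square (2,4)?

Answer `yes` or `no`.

Answer: no

Derivation:
Op 1: place BN@(2,0)
Op 2: place WR@(0,3)
Op 3: place BQ@(0,2)
Op 4: place BN@(2,1)
Op 5: place BB@(1,4)
Op 6: place WK@(1,1)
Op 7: place BN@(1,2)
Op 8: place BB@(4,2)
Op 9: place BQ@(4,1)
Per-piece attacks for W:
  WR@(0,3): attacks (0,4) (0,2) (1,3) (2,3) (3,3) (4,3) [ray(0,-1) blocked at (0,2)]
  WK@(1,1): attacks (1,2) (1,0) (2,1) (0,1) (2,2) (2,0) (0,2) (0,0)
W attacks (2,4): no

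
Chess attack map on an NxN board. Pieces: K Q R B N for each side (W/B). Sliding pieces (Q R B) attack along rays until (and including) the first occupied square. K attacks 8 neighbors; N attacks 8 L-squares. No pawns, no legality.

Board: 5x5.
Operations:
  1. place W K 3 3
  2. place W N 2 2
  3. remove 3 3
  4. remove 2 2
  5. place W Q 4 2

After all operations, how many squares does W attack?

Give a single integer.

Op 1: place WK@(3,3)
Op 2: place WN@(2,2)
Op 3: remove (3,3)
Op 4: remove (2,2)
Op 5: place WQ@(4,2)
Per-piece attacks for W:
  WQ@(4,2): attacks (4,3) (4,4) (4,1) (4,0) (3,2) (2,2) (1,2) (0,2) (3,3) (2,4) (3,1) (2,0)
Union (12 distinct): (0,2) (1,2) (2,0) (2,2) (2,4) (3,1) (3,2) (3,3) (4,0) (4,1) (4,3) (4,4)

Answer: 12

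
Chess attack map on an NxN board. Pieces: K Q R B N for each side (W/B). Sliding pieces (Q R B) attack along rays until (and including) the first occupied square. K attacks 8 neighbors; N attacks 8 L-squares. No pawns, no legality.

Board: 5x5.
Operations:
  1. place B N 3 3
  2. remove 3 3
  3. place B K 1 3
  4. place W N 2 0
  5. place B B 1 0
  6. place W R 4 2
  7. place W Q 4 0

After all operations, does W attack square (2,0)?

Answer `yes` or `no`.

Op 1: place BN@(3,3)
Op 2: remove (3,3)
Op 3: place BK@(1,3)
Op 4: place WN@(2,0)
Op 5: place BB@(1,0)
Op 6: place WR@(4,2)
Op 7: place WQ@(4,0)
Per-piece attacks for W:
  WN@(2,0): attacks (3,2) (4,1) (1,2) (0,1)
  WQ@(4,0): attacks (4,1) (4,2) (3,0) (2,0) (3,1) (2,2) (1,3) [ray(0,1) blocked at (4,2); ray(-1,0) blocked at (2,0); ray(-1,1) blocked at (1,3)]
  WR@(4,2): attacks (4,3) (4,4) (4,1) (4,0) (3,2) (2,2) (1,2) (0,2) [ray(0,-1) blocked at (4,0)]
W attacks (2,0): yes

Answer: yes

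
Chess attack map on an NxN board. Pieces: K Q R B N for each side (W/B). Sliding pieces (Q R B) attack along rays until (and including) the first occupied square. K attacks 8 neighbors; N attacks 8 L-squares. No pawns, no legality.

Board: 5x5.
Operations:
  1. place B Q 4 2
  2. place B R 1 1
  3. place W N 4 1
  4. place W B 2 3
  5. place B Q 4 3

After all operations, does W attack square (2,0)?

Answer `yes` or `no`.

Op 1: place BQ@(4,2)
Op 2: place BR@(1,1)
Op 3: place WN@(4,1)
Op 4: place WB@(2,3)
Op 5: place BQ@(4,3)
Per-piece attacks for W:
  WB@(2,3): attacks (3,4) (3,2) (4,1) (1,4) (1,2) (0,1) [ray(1,-1) blocked at (4,1)]
  WN@(4,1): attacks (3,3) (2,2) (2,0)
W attacks (2,0): yes

Answer: yes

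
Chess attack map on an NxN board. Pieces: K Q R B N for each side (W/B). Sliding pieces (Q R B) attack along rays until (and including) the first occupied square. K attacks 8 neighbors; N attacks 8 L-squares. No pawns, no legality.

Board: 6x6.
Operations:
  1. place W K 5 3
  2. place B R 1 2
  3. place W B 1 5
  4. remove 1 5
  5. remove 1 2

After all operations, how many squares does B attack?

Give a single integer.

Op 1: place WK@(5,3)
Op 2: place BR@(1,2)
Op 3: place WB@(1,5)
Op 4: remove (1,5)
Op 5: remove (1,2)
Per-piece attacks for B:
Union (0 distinct): (none)

Answer: 0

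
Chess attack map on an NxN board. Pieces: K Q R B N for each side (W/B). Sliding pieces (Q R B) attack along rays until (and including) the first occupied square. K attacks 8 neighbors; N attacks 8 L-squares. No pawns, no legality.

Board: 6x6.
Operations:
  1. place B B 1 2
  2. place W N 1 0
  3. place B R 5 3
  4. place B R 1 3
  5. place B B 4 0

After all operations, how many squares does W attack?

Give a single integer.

Answer: 3

Derivation:
Op 1: place BB@(1,2)
Op 2: place WN@(1,0)
Op 3: place BR@(5,3)
Op 4: place BR@(1,3)
Op 5: place BB@(4,0)
Per-piece attacks for W:
  WN@(1,0): attacks (2,2) (3,1) (0,2)
Union (3 distinct): (0,2) (2,2) (3,1)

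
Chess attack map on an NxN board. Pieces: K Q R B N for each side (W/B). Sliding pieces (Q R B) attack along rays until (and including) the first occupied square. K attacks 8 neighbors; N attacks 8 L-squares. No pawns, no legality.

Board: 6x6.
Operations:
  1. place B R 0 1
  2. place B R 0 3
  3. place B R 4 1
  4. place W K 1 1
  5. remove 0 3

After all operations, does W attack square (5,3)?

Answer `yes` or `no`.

Answer: no

Derivation:
Op 1: place BR@(0,1)
Op 2: place BR@(0,3)
Op 3: place BR@(4,1)
Op 4: place WK@(1,1)
Op 5: remove (0,3)
Per-piece attacks for W:
  WK@(1,1): attacks (1,2) (1,0) (2,1) (0,1) (2,2) (2,0) (0,2) (0,0)
W attacks (5,3): no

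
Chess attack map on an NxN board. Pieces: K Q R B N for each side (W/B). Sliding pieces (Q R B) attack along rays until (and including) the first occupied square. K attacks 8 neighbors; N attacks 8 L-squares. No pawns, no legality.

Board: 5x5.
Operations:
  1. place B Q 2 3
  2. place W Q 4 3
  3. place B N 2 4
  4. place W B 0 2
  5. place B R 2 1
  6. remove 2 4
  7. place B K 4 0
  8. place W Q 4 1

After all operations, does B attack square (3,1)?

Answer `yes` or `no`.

Answer: yes

Derivation:
Op 1: place BQ@(2,3)
Op 2: place WQ@(4,3)
Op 3: place BN@(2,4)
Op 4: place WB@(0,2)
Op 5: place BR@(2,1)
Op 6: remove (2,4)
Op 7: place BK@(4,0)
Op 8: place WQ@(4,1)
Per-piece attacks for B:
  BR@(2,1): attacks (2,2) (2,3) (2,0) (3,1) (4,1) (1,1) (0,1) [ray(0,1) blocked at (2,3); ray(1,0) blocked at (4,1)]
  BQ@(2,3): attacks (2,4) (2,2) (2,1) (3,3) (4,3) (1,3) (0,3) (3,4) (3,2) (4,1) (1,4) (1,2) (0,1) [ray(0,-1) blocked at (2,1); ray(1,0) blocked at (4,3); ray(1,-1) blocked at (4,1)]
  BK@(4,0): attacks (4,1) (3,0) (3,1)
B attacks (3,1): yes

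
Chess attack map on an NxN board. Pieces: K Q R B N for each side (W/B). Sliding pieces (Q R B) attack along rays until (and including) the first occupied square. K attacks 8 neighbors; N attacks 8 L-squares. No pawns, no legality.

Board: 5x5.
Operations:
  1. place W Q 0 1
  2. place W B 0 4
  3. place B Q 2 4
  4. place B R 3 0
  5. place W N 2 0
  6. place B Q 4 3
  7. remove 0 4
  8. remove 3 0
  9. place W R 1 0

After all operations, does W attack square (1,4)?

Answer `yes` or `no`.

Op 1: place WQ@(0,1)
Op 2: place WB@(0,4)
Op 3: place BQ@(2,4)
Op 4: place BR@(3,0)
Op 5: place WN@(2,0)
Op 6: place BQ@(4,3)
Op 7: remove (0,4)
Op 8: remove (3,0)
Op 9: place WR@(1,0)
Per-piece attacks for W:
  WQ@(0,1): attacks (0,2) (0,3) (0,4) (0,0) (1,1) (2,1) (3,1) (4,1) (1,2) (2,3) (3,4) (1,0) [ray(1,-1) blocked at (1,0)]
  WR@(1,0): attacks (1,1) (1,2) (1,3) (1,4) (2,0) (0,0) [ray(1,0) blocked at (2,0)]
  WN@(2,0): attacks (3,2) (4,1) (1,2) (0,1)
W attacks (1,4): yes

Answer: yes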